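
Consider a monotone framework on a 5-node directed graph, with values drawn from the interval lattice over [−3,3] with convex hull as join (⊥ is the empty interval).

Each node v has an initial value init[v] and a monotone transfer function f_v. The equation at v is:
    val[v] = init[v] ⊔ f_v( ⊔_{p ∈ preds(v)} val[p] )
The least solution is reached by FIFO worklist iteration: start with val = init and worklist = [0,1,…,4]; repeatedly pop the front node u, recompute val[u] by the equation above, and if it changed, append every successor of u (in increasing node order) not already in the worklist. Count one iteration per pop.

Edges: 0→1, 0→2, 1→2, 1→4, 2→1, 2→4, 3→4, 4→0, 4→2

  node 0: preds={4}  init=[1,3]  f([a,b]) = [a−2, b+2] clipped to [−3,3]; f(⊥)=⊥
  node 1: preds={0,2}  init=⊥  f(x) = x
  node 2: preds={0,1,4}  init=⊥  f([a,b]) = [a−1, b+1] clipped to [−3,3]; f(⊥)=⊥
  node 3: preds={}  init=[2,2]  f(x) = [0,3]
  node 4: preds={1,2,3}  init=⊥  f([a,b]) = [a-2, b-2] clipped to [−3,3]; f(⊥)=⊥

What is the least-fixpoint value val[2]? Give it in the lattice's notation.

[-3,3]

Trace (13 dequeues):
  [1] u=0 | in ⊥ | out [1,3] | ==
  [2] u=1 | in [1,3] | out [1,3] | prev ⊥ | push {}
  [3] u=2 | in [1,3] | out [0,3] | prev ⊥ | push {1}
  [4] u=3 | in ⊥ | out [0,3] | prev [2,2] | push {}
  [5] u=4 | in [0,3] | out [-2,1] | prev ⊥ | push {0,2}
  [6] u=1 | in [0,3] | out [0,3] | prev [1,3] | push {4}
  [7] u=0 | in [-2,1] | out [-3,3] | prev [1,3] | push {1}
  [8] u=2 | in [-3,3] | out [-3,3] | prev [0,3] | push {}
  [9] u=4 | in [-3,3] | out [-3,1] | prev [-2,1] | push {0,2}
  [10] u=1 | in [-3,3] | out [-3,3] | prev [0,3] | push {4}
  [11] u=0 | in [-3,1] | out [-3,3] | ==
  [12] u=2 | in [-3,3] | out [-3,3] | ==
  [13] u=4 | in [-3,3] | out [-3,1] | ==

Converged values:
  [0] [-3,3]
  [1] [-3,3]
  [2] [-3,3]
  [3] [0,3]
  [4] [-3,1]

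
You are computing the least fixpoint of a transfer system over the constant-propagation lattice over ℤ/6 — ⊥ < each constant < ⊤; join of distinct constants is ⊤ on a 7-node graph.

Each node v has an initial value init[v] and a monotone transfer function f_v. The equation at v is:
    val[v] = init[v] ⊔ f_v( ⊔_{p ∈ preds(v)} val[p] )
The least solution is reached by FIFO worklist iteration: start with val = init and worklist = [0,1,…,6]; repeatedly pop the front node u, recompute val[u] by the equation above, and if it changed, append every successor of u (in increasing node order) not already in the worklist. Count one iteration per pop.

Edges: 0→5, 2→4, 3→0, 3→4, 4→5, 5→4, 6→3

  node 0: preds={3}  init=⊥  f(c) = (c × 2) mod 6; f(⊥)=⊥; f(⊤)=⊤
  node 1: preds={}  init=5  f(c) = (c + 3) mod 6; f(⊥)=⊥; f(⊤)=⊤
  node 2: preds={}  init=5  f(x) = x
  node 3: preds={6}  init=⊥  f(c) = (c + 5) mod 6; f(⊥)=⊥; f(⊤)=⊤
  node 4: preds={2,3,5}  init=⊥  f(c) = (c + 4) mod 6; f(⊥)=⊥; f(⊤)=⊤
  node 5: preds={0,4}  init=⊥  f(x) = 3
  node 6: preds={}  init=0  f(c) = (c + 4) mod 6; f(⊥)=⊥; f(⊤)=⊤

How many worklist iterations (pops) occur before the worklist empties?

10

Trace (10 dequeues):
  [1] u=0 | in ⊥ | out ⊥ | ==
  [2] u=1 | in ⊥ | out 5 | ==
  [3] u=2 | in ⊥ | out 5 | ==
  [4] u=3 | in 0 | out 5 | prev ⊥ | push {0}
  [5] u=4 | in 5 | out 3 | prev ⊥ | push {}
  [6] u=5 | in 3 | out 3 | prev ⊥ | push {4}
  [7] u=6 | in ⊥ | out 0 | ==
  [8] u=0 | in 5 | out 4 | prev ⊥ | push {5}
  [9] u=4 | in ⊤ | out ⊤ | prev 3 | push {}
  [10] u=5 | in ⊤ | out 3 | ==

Converged values:
  [0] 4
  [1] 5
  [2] 5
  [3] 5
  [4] ⊤
  [5] 3
  [6] 0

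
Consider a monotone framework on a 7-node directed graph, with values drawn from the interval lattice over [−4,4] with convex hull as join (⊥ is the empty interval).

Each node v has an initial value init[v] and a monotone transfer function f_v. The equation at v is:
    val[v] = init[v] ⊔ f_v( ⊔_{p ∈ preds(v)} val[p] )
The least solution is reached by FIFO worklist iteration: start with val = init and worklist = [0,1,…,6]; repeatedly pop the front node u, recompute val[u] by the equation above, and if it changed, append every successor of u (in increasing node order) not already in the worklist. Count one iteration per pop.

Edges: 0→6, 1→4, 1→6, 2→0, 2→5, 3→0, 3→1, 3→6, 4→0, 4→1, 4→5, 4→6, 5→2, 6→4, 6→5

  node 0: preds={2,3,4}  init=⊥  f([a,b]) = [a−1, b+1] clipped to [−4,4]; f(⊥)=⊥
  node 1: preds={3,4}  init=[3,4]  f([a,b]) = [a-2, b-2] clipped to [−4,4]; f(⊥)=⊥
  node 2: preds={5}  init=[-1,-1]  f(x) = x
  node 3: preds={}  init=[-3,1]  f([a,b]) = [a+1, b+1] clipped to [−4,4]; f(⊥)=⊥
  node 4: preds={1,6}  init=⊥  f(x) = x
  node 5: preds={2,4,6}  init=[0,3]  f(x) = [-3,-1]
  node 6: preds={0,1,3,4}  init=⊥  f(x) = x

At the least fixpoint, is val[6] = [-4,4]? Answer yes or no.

Trace (14 dequeues):
  [1] u=0 | in [-3,1] | out [-4,2] | prev ⊥ | push {}
  [2] u=1 | in [-3,1] | out [-4,4] | prev [3,4] | push {}
  [3] u=2 | in [0,3] | out [-1,3] | prev [-1,-1] | push {0}
  [4] u=3 | in ⊥ | out [-3,1] | ==
  [5] u=4 | in [-4,4] | out [-4,4] | prev ⊥ | push {1}
  [6] u=5 | in [-4,4] | out [-3,3] | prev [0,3] | push {2}
  [7] u=6 | in [-4,4] | out [-4,4] | prev ⊥ | push {4,5}
  [8] u=0 | in [-4,4] | out [-4,4] | prev [-4,2] | push {6}
  [9] u=1 | in [-4,4] | out [-4,4] | ==
  [10] u=2 | in [-3,3] | out [-3,3] | prev [-1,3] | push {0}
  [11] u=4 | in [-4,4] | out [-4,4] | ==
  [12] u=5 | in [-4,4] | out [-3,3] | ==
  [13] u=6 | in [-4,4] | out [-4,4] | ==
  [14] u=0 | in [-4,4] | out [-4,4] | ==

Converged values:
  [0] [-4,4]
  [1] [-4,4]
  [2] [-3,3]
  [3] [-3,1]
  [4] [-4,4]
  [5] [-3,3]
  [6] [-4,4]

yes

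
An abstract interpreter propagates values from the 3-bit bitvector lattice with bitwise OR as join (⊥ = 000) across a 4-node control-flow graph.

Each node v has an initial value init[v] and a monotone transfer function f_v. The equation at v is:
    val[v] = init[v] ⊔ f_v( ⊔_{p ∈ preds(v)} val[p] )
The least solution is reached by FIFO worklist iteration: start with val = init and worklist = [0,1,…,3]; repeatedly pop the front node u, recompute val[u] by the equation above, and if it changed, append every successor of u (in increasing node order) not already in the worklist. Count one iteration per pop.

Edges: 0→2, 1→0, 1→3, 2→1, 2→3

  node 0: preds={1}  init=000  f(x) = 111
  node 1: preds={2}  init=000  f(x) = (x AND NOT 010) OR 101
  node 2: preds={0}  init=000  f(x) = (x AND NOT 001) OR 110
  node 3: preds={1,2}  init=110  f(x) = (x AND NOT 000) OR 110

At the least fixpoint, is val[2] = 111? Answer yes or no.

no

Worklist (6 pops):
  #1 pop 0: in=000 → 111 (was 000); enqueue []
  #2 pop 1: in=000 → 101 (was 000); enqueue [0]
  #3 pop 2: in=111 → 110 (was 000); enqueue [1]
  #4 pop 3: in=111 → 111 (was 110); enqueue []
  #5 pop 0: in=101 → 111 (no change)
  #6 pop 1: in=110 → 101 (no change)

Fixpoint:
  val[0] = 111
  val[1] = 101
  val[2] = 110
  val[3] = 111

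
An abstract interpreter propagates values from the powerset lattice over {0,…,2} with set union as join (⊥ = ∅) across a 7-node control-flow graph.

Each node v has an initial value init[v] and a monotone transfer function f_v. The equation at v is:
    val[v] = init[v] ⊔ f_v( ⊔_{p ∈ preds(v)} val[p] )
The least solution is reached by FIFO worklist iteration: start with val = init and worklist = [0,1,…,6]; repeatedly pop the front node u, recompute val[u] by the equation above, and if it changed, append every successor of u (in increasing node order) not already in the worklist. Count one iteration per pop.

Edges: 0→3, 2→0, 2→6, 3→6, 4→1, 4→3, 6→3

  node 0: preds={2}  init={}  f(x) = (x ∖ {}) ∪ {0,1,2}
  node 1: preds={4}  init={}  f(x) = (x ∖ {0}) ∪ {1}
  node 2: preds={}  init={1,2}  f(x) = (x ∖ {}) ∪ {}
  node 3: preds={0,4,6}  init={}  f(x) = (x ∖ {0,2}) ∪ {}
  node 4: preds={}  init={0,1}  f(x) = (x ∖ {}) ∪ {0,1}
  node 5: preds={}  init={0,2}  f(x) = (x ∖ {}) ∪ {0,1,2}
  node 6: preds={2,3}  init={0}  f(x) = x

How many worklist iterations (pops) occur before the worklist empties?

8

Iteration log — 8 steps:
  step 1. node 0  ⊔preds={1,2}  new={0,1,2}  old={}  +wl: 
  step 2. node 1  ⊔preds={0,1}  new={1}  old={}  +wl: 
  step 3. node 2  ⊔preds={}  new={1,2}  stable
  step 4. node 3  ⊔preds={0,1,2}  new={1}  old={}  +wl: 
  step 5. node 4  ⊔preds={}  new={0,1}  stable
  step 6. node 5  ⊔preds={}  new={0,1,2}  old={0,2}  +wl: 
  step 7. node 6  ⊔preds={1,2}  new={0,1,2}  old={0}  +wl: 3
  step 8. node 3  ⊔preds={0,1,2}  new={1}  stable

Least fixpoint reached:
  node 0: {0,1,2}
  node 1: {1}
  node 2: {1,2}
  node 3: {1}
  node 4: {0,1}
  node 5: {0,1,2}
  node 6: {0,1,2}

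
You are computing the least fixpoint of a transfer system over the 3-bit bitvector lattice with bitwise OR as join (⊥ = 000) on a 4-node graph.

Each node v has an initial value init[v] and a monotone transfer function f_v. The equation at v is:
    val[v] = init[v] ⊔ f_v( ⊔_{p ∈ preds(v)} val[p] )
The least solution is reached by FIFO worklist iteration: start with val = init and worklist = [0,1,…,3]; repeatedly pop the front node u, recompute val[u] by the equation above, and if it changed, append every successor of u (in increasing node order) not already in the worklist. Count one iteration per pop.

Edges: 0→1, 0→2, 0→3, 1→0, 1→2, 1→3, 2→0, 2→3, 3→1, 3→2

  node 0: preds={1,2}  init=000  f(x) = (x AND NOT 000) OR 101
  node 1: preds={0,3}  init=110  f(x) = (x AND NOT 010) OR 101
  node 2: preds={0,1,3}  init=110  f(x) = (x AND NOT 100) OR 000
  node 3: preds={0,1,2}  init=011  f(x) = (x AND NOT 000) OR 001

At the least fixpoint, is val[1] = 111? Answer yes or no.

yes

Worklist (7 pops):
  #1 pop 0: in=110 → 111 (was 000); enqueue []
  #2 pop 1: in=111 → 111 (was 110); enqueue [0]
  #3 pop 2: in=111 → 111 (was 110); enqueue []
  #4 pop 3: in=111 → 111 (was 011); enqueue [1,2]
  #5 pop 0: in=111 → 111 (no change)
  #6 pop 1: in=111 → 111 (no change)
  #7 pop 2: in=111 → 111 (no change)

Fixpoint:
  val[0] = 111
  val[1] = 111
  val[2] = 111
  val[3] = 111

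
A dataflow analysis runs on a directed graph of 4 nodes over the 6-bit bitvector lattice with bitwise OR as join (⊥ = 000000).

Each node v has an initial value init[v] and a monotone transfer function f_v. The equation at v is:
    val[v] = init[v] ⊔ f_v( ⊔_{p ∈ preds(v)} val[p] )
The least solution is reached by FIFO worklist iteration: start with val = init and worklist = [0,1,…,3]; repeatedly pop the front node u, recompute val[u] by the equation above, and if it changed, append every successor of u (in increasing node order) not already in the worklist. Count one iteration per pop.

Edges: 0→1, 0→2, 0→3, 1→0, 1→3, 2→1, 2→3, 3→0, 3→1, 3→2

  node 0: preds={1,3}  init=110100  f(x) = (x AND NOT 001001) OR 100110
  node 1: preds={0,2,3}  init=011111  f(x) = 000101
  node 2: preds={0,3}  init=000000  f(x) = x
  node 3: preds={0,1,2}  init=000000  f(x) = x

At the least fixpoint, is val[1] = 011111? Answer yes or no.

Worklist (9 pops):
  #1 pop 0: in=011111 → 110110 (was 110100); enqueue []
  #2 pop 1: in=110110 → 011111 (no change)
  #3 pop 2: in=110110 → 110110 (was 000000); enqueue [1]
  #4 pop 3: in=111111 → 111111 (was 000000); enqueue [0,2]
  #5 pop 1: in=111111 → 011111 (no change)
  #6 pop 0: in=111111 → 110110 (no change)
  #7 pop 2: in=111111 → 111111 (was 110110); enqueue [1,3]
  #8 pop 1: in=111111 → 011111 (no change)
  #9 pop 3: in=111111 → 111111 (no change)

Fixpoint:
  val[0] = 110110
  val[1] = 011111
  val[2] = 111111
  val[3] = 111111

yes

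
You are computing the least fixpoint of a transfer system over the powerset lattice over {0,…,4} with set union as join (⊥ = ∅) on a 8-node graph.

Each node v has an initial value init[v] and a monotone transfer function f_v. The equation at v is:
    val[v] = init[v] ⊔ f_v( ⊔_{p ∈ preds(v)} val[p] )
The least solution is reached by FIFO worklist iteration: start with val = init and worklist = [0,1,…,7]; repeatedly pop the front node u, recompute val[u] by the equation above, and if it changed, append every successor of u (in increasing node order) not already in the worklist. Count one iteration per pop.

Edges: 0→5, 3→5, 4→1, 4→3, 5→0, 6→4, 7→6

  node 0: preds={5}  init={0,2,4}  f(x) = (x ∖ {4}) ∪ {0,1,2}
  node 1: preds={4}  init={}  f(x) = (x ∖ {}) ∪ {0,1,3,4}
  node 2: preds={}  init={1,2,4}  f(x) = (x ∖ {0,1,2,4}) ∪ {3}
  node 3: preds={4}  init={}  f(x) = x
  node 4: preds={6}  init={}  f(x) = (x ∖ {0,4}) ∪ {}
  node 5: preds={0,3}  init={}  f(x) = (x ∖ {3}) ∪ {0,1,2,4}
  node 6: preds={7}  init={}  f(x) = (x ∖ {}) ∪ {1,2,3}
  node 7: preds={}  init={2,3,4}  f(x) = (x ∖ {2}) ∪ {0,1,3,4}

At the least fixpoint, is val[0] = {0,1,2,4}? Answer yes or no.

Iteration log — 15 steps:
  step 1. node 0  ⊔preds={}  new={0,1,2,4}  old={0,2,4}  +wl: 
  step 2. node 1  ⊔preds={}  new={0,1,3,4}  old={}  +wl: 
  step 3. node 2  ⊔preds={}  new={1,2,3,4}  old={1,2,4}  +wl: 
  step 4. node 3  ⊔preds={}  new={}  stable
  step 5. node 4  ⊔preds={}  new={}  stable
  step 6. node 5  ⊔preds={0,1,2,4}  new={0,1,2,4}  old={}  +wl: 0
  step 7. node 6  ⊔preds={2,3,4}  new={1,2,3,4}  old={}  +wl: 4
  step 8. node 7  ⊔preds={}  new={0,1,2,3,4}  old={2,3,4}  +wl: 6
  step 9. node 0  ⊔preds={0,1,2,4}  new={0,1,2,4}  stable
  step 10. node 4  ⊔preds={1,2,3,4}  new={1,2,3}  old={}  +wl: 1,3
  step 11. node 6  ⊔preds={0,1,2,3,4}  new={0,1,2,3,4}  old={1,2,3,4}  +wl: 4
  step 12. node 1  ⊔preds={1,2,3}  new={0,1,2,3,4}  old={0,1,3,4}  +wl: 
  step 13. node 3  ⊔preds={1,2,3}  new={1,2,3}  old={}  +wl: 5
  step 14. node 4  ⊔preds={0,1,2,3,4}  new={1,2,3}  stable
  step 15. node 5  ⊔preds={0,1,2,3,4}  new={0,1,2,4}  stable

Least fixpoint reached:
  node 0: {0,1,2,4}
  node 1: {0,1,2,3,4}
  node 2: {1,2,3,4}
  node 3: {1,2,3}
  node 4: {1,2,3}
  node 5: {0,1,2,4}
  node 6: {0,1,2,3,4}
  node 7: {0,1,2,3,4}

yes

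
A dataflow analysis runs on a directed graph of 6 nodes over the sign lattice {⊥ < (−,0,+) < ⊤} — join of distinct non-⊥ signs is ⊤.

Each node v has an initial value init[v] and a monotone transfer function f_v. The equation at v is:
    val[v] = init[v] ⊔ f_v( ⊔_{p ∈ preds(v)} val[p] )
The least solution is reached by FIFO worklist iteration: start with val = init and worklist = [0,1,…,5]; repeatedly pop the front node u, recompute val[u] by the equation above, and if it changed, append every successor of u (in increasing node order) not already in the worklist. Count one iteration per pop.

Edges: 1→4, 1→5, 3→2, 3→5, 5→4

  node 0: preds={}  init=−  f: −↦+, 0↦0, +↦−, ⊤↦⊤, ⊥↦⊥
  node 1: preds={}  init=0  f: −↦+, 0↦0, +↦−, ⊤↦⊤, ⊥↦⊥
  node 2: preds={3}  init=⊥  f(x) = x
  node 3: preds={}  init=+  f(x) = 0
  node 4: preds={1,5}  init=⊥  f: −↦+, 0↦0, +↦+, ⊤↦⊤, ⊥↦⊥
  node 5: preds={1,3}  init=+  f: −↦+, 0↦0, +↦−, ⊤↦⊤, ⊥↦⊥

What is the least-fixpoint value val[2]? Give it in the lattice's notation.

Worklist (8 pops):
  #1 pop 0: in=⊥ → − (no change)
  #2 pop 1: in=⊥ → 0 (no change)
  #3 pop 2: in=+ → + (was ⊥); enqueue []
  #4 pop 3: in=⊥ → ⊤ (was +); enqueue [2]
  #5 pop 4: in=⊤ → ⊤ (was ⊥); enqueue []
  #6 pop 5: in=⊤ → ⊤ (was +); enqueue [4]
  #7 pop 2: in=⊤ → ⊤ (was +); enqueue []
  #8 pop 4: in=⊤ → ⊤ (no change)

Fixpoint:
  val[0] = −
  val[1] = 0
  val[2] = ⊤
  val[3] = ⊤
  val[4] = ⊤
  val[5] = ⊤

⊤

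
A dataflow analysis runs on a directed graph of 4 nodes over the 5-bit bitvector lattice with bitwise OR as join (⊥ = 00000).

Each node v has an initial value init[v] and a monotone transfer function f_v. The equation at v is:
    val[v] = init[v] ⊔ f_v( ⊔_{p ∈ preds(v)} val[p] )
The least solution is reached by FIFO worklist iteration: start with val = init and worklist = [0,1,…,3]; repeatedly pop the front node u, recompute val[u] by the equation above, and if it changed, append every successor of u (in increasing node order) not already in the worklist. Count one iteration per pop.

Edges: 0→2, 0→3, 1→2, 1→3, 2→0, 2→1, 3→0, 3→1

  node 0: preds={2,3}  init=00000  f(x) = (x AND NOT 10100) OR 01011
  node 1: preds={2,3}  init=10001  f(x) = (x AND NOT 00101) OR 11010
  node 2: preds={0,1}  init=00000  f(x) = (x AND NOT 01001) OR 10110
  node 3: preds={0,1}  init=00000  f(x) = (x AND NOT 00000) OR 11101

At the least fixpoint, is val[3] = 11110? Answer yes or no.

Iteration log — 6 steps:
  step 1. node 0  ⊔preds=00000  new=01011  old=00000  +wl: 
  step 2. node 1  ⊔preds=00000  new=11011  old=10001  +wl: 
  step 3. node 2  ⊔preds=11011  new=10110  old=00000  +wl: 0,1
  step 4. node 3  ⊔preds=11011  new=11111  old=00000  +wl: 
  step 5. node 0  ⊔preds=11111  new=01011  stable
  step 6. node 1  ⊔preds=11111  new=11011  stable

Least fixpoint reached:
  node 0: 01011
  node 1: 11011
  node 2: 10110
  node 3: 11111

no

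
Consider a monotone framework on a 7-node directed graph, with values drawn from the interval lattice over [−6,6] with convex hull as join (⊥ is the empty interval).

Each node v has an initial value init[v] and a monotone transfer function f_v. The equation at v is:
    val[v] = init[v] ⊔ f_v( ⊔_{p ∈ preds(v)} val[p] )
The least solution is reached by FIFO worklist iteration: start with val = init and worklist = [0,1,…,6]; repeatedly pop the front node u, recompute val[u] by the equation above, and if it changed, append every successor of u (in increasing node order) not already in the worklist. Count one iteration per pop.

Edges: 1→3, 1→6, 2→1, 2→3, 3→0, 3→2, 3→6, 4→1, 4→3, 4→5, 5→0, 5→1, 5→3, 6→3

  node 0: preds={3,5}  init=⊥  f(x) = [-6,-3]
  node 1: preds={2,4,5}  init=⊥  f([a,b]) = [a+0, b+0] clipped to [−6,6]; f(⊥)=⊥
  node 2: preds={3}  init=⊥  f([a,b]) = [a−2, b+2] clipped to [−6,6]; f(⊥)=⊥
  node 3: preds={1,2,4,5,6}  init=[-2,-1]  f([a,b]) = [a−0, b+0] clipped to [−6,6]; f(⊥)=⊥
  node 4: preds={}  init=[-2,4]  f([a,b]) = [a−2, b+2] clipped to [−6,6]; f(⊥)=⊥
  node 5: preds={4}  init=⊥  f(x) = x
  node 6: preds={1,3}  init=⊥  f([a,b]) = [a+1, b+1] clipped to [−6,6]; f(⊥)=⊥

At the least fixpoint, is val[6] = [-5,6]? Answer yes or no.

yes

Worklist (17 pops):
  #1 pop 0: in=[-2,-1] → [-6,-3] (was ⊥); enqueue []
  #2 pop 1: in=[-2,4] → [-2,4] (was ⊥); enqueue []
  #3 pop 2: in=[-2,-1] → [-4,1] (was ⊥); enqueue [1]
  #4 pop 3: in=[-4,4] → [-4,4] (was [-2,-1]); enqueue [0,2]
  #5 pop 4: in=⊥ → [-2,4] (no change)
  #6 pop 5: in=[-2,4] → [-2,4] (was ⊥); enqueue [3]
  #7 pop 6: in=[-4,4] → [-3,5] (was ⊥); enqueue []
  #8 pop 1: in=[-4,4] → [-4,4] (was [-2,4]); enqueue [6]
  #9 pop 0: in=[-4,4] → [-6,-3] (no change)
  #10 pop 2: in=[-4,4] → [-6,6] (was [-4,1]); enqueue [1]
  #11 pop 3: in=[-6,6] → [-6,6] (was [-4,4]); enqueue [0,2]
  #12 pop 6: in=[-6,6] → [-5,6] (was [-3,5]); enqueue [3]
  #13 pop 1: in=[-6,6] → [-6,6] (was [-4,4]); enqueue [6]
  #14 pop 0: in=[-6,6] → [-6,-3] (no change)
  #15 pop 2: in=[-6,6] → [-6,6] (no change)
  #16 pop 3: in=[-6,6] → [-6,6] (no change)
  #17 pop 6: in=[-6,6] → [-5,6] (no change)

Fixpoint:
  val[0] = [-6,-3]
  val[1] = [-6,6]
  val[2] = [-6,6]
  val[3] = [-6,6]
  val[4] = [-2,4]
  val[5] = [-2,4]
  val[6] = [-5,6]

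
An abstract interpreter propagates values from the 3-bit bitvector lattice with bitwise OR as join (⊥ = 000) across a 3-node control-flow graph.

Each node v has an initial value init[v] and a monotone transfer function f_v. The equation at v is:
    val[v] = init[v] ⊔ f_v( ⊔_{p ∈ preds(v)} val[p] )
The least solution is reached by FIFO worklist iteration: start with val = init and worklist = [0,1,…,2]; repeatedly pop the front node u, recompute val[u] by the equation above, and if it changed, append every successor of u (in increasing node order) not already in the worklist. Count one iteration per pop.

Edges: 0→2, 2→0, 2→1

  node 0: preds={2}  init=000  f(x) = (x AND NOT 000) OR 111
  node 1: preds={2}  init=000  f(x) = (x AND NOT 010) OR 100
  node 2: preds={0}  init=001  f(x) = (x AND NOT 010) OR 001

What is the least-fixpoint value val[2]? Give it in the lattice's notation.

Iteration log — 5 steps:
  step 1. node 0  ⊔preds=001  new=111  old=000  +wl: 
  step 2. node 1  ⊔preds=001  new=101  old=000  +wl: 
  step 3. node 2  ⊔preds=111  new=101  old=001  +wl: 0,1
  step 4. node 0  ⊔preds=101  new=111  stable
  step 5. node 1  ⊔preds=101  new=101  stable

Least fixpoint reached:
  node 0: 111
  node 1: 101
  node 2: 101

101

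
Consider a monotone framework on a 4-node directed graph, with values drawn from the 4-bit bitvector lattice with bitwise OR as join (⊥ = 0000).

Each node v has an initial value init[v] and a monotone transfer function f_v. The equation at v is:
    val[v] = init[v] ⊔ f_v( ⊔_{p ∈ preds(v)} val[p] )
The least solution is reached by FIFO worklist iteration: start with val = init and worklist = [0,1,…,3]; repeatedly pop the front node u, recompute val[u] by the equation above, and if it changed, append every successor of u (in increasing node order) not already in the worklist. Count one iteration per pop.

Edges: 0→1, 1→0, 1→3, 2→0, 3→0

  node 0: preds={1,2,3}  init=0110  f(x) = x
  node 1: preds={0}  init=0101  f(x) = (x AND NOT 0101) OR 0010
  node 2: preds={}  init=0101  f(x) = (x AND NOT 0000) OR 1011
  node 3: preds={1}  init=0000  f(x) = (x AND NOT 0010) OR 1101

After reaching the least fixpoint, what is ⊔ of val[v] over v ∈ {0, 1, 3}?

Trace (8 dequeues):
  [1] u=0 | in 0101 | out 0111 | prev 0110 | push {}
  [2] u=1 | in 0111 | out 0111 | prev 0101 | push {0}
  [3] u=2 | in 0000 | out 1111 | prev 0101 | push {}
  [4] u=3 | in 0111 | out 1101 | prev 0000 | push {}
  [5] u=0 | in 1111 | out 1111 | prev 0111 | push {1}
  [6] u=1 | in 1111 | out 1111 | prev 0111 | push {0,3}
  [7] u=0 | in 1111 | out 1111 | ==
  [8] u=3 | in 1111 | out 1101 | ==

Converged values:
  [0] 1111
  [1] 1111
  [2] 1111
  [3] 1101

1111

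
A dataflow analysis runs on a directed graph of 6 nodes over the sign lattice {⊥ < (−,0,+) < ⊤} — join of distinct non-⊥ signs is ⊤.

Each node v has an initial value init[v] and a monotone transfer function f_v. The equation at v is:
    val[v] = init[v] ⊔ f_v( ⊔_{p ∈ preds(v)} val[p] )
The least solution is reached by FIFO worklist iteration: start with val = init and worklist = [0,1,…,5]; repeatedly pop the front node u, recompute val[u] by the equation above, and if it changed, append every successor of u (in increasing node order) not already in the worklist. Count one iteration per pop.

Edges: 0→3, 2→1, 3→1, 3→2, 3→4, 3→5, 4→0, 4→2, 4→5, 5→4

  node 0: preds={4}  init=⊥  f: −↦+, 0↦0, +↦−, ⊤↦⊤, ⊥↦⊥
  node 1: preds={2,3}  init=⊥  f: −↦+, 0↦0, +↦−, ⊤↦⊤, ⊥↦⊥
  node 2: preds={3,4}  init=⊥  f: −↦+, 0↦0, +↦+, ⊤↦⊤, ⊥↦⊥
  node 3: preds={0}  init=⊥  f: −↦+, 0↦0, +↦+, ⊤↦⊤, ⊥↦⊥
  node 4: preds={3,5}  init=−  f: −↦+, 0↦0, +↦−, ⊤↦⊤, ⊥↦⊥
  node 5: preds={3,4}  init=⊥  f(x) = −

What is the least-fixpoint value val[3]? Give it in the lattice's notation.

⊤

Trace (18 dequeues):
  [1] u=0 | in − | out + | prev ⊥ | push {}
  [2] u=1 | in ⊥ | out ⊥ | ==
  [3] u=2 | in − | out + | prev ⊥ | push {1}
  [4] u=3 | in + | out + | prev ⊥ | push {2}
  [5] u=4 | in + | out − | ==
  [6] u=5 | in ⊤ | out − | prev ⊥ | push {4}
  [7] u=1 | in + | out − | prev ⊥ | push {}
  [8] u=2 | in ⊤ | out ⊤ | prev + | push {1}
  [9] u=4 | in ⊤ | out ⊤ | prev − | push {0,2,5}
  [10] u=1 | in ⊤ | out ⊤ | prev − | push {}
  [11] u=0 | in ⊤ | out ⊤ | prev + | push {3}
  [12] u=2 | in ⊤ | out ⊤ | ==
  [13] u=5 | in ⊤ | out − | ==
  [14] u=3 | in ⊤ | out ⊤ | prev + | push {1,2,4,5}
  [15] u=1 | in ⊤ | out ⊤ | ==
  [16] u=2 | in ⊤ | out ⊤ | ==
  [17] u=4 | in ⊤ | out ⊤ | ==
  [18] u=5 | in ⊤ | out − | ==

Converged values:
  [0] ⊤
  [1] ⊤
  [2] ⊤
  [3] ⊤
  [4] ⊤
  [5] −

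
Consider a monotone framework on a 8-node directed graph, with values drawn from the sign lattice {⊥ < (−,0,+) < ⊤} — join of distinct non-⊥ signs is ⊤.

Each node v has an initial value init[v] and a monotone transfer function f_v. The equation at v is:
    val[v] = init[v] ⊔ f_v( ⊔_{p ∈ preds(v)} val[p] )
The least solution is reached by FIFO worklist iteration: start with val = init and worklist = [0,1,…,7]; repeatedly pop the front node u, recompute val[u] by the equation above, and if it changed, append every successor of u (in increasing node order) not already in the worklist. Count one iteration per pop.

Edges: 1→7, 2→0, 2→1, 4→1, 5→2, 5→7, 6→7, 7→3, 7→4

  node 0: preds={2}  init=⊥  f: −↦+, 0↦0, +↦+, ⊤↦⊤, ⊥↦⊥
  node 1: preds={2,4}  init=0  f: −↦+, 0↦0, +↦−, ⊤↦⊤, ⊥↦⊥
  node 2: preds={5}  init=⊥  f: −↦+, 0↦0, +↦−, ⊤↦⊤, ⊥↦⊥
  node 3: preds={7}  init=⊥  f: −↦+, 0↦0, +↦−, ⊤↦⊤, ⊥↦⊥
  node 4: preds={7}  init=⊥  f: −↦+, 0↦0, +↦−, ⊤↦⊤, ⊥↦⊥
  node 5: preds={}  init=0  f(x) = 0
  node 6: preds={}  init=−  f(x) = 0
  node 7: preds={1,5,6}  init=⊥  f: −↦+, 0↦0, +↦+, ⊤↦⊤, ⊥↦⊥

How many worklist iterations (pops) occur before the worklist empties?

14

Worklist (14 pops):
  #1 pop 0: in=⊥ → ⊥ (no change)
  #2 pop 1: in=⊥ → 0 (no change)
  #3 pop 2: in=0 → 0 (was ⊥); enqueue [0,1]
  #4 pop 3: in=⊥ → ⊥ (no change)
  #5 pop 4: in=⊥ → ⊥ (no change)
  #6 pop 5: in=⊥ → 0 (no change)
  #7 pop 6: in=⊥ → ⊤ (was −); enqueue []
  #8 pop 7: in=⊤ → ⊤ (was ⊥); enqueue [3,4]
  #9 pop 0: in=0 → 0 (was ⊥); enqueue []
  #10 pop 1: in=0 → 0 (no change)
  #11 pop 3: in=⊤ → ⊤ (was ⊥); enqueue []
  #12 pop 4: in=⊤ → ⊤ (was ⊥); enqueue [1]
  #13 pop 1: in=⊤ → ⊤ (was 0); enqueue [7]
  #14 pop 7: in=⊤ → ⊤ (no change)

Fixpoint:
  val[0] = 0
  val[1] = ⊤
  val[2] = 0
  val[3] = ⊤
  val[4] = ⊤
  val[5] = 0
  val[6] = ⊤
  val[7] = ⊤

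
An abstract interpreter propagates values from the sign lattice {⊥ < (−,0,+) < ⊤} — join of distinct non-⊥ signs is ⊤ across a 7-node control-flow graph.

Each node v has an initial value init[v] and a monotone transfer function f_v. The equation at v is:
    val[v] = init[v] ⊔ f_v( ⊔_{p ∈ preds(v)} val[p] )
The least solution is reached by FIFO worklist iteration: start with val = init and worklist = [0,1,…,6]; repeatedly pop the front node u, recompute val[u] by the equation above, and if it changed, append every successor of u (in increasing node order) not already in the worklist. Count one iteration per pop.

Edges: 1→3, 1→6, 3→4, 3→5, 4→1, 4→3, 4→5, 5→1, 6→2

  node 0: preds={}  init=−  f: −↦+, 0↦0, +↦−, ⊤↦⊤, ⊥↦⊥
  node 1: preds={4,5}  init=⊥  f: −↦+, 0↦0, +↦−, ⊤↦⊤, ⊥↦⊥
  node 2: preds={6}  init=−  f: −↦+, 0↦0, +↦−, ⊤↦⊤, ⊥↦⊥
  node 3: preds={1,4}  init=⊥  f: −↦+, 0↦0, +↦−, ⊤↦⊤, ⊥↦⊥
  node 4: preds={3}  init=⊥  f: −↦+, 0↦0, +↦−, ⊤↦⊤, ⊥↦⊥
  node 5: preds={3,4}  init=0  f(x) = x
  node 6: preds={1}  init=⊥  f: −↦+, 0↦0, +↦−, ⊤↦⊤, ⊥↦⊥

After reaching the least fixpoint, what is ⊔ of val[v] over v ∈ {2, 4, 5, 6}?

⊤

Iteration log — 10 steps:
  step 1. node 0  ⊔preds=⊥  new=−  stable
  step 2. node 1  ⊔preds=0  new=0  old=⊥  +wl: 
  step 3. node 2  ⊔preds=⊥  new=−  stable
  step 4. node 3  ⊔preds=0  new=0  old=⊥  +wl: 
  step 5. node 4  ⊔preds=0  new=0  old=⊥  +wl: 1,3
  step 6. node 5  ⊔preds=0  new=0  stable
  step 7. node 6  ⊔preds=0  new=0  old=⊥  +wl: 2
  step 8. node 1  ⊔preds=0  new=0  stable
  step 9. node 3  ⊔preds=0  new=0  stable
  step 10. node 2  ⊔preds=0  new=⊤  old=−  +wl: 

Least fixpoint reached:
  node 0: −
  node 1: 0
  node 2: ⊤
  node 3: 0
  node 4: 0
  node 5: 0
  node 6: 0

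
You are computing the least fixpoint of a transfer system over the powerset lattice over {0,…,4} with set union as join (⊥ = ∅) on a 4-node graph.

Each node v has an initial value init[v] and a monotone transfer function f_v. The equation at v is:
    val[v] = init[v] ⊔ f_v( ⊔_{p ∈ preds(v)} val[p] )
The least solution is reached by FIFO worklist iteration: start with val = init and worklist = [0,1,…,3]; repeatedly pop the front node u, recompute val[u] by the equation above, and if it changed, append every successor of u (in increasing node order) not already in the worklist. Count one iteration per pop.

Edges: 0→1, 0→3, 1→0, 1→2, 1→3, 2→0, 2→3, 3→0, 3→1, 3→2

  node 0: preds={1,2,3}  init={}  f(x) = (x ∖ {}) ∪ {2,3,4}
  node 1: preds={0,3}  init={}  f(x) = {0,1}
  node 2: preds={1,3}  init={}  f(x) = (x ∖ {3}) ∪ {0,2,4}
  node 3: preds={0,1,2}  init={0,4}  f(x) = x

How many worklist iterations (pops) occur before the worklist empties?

8

Worklist (8 pops):
  #1 pop 0: in={0,4} → {0,2,3,4} (was {}); enqueue []
  #2 pop 1: in={0,2,3,4} → {0,1} (was {}); enqueue [0]
  #3 pop 2: in={0,1,4} → {0,1,2,4} (was {}); enqueue []
  #4 pop 3: in={0,1,2,3,4} → {0,1,2,3,4} (was {0,4}); enqueue [1,2]
  #5 pop 0: in={0,1,2,3,4} → {0,1,2,3,4} (was {0,2,3,4}); enqueue [3]
  #6 pop 1: in={0,1,2,3,4} → {0,1} (no change)
  #7 pop 2: in={0,1,2,3,4} → {0,1,2,4} (no change)
  #8 pop 3: in={0,1,2,3,4} → {0,1,2,3,4} (no change)

Fixpoint:
  val[0] = {0,1,2,3,4}
  val[1] = {0,1}
  val[2] = {0,1,2,4}
  val[3] = {0,1,2,3,4}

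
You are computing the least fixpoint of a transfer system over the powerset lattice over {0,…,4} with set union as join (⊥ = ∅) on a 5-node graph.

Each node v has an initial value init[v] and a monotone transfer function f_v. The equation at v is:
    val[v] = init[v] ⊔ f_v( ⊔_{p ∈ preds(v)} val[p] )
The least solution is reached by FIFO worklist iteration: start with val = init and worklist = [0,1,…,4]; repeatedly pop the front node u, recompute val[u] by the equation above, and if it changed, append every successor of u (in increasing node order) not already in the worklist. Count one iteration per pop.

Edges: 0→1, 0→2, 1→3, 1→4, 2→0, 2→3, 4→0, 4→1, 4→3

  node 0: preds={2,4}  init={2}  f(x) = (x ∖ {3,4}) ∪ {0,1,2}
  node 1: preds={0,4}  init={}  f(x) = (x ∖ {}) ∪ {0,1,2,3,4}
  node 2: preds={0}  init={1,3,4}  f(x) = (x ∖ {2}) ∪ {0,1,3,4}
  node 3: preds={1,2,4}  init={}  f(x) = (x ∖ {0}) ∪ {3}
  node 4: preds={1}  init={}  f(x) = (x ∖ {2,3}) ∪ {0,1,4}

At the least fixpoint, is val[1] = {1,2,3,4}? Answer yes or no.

no

Iteration log — 8 steps:
  step 1. node 0  ⊔preds={1,3,4}  new={0,1,2}  old={2}  +wl: 
  step 2. node 1  ⊔preds={0,1,2}  new={0,1,2,3,4}  old={}  +wl: 
  step 3. node 2  ⊔preds={0,1,2}  new={0,1,3,4}  old={1,3,4}  +wl: 0
  step 4. node 3  ⊔preds={0,1,2,3,4}  new={1,2,3,4}  old={}  +wl: 
  step 5. node 4  ⊔preds={0,1,2,3,4}  new={0,1,4}  old={}  +wl: 1,3
  step 6. node 0  ⊔preds={0,1,3,4}  new={0,1,2}  stable
  step 7. node 1  ⊔preds={0,1,2,4}  new={0,1,2,3,4}  stable
  step 8. node 3  ⊔preds={0,1,2,3,4}  new={1,2,3,4}  stable

Least fixpoint reached:
  node 0: {0,1,2}
  node 1: {0,1,2,3,4}
  node 2: {0,1,3,4}
  node 3: {1,2,3,4}
  node 4: {0,1,4}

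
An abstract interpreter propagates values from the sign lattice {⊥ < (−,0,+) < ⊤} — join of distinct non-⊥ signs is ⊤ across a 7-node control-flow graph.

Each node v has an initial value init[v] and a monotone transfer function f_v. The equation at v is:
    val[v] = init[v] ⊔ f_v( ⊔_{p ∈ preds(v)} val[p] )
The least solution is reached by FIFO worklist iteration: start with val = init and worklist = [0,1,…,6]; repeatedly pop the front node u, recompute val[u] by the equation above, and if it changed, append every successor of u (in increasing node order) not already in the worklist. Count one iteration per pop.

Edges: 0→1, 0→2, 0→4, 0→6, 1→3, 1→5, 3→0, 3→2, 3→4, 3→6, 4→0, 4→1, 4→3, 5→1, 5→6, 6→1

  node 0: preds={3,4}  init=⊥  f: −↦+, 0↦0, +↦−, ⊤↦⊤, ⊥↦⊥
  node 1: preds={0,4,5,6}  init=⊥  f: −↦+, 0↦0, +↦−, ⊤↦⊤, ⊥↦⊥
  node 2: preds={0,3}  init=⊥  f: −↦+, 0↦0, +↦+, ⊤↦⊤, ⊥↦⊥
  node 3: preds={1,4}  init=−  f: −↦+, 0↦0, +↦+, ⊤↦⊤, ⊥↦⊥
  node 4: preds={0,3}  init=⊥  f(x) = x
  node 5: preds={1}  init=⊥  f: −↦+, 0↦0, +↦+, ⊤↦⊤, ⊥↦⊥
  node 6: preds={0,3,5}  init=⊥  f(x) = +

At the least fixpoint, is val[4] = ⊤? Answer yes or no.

yes

Worklist (16 pops):
  #1 pop 0: in=− → + (was ⊥); enqueue []
  #2 pop 1: in=+ → − (was ⊥); enqueue []
  #3 pop 2: in=⊤ → ⊤ (was ⊥); enqueue []
  #4 pop 3: in=− → ⊤ (was −); enqueue [0,2]
  #5 pop 4: in=⊤ → ⊤ (was ⊥); enqueue [1,3]
  #6 pop 5: in=− → + (was ⊥); enqueue []
  #7 pop 6: in=⊤ → + (was ⊥); enqueue []
  #8 pop 0: in=⊤ → ⊤ (was +); enqueue [4,6]
  #9 pop 2: in=⊤ → ⊤ (no change)
  #10 pop 1: in=⊤ → ⊤ (was −); enqueue [5]
  #11 pop 3: in=⊤ → ⊤ (no change)
  #12 pop 4: in=⊤ → ⊤ (no change)
  #13 pop 6: in=⊤ → + (no change)
  #14 pop 5: in=⊤ → ⊤ (was +); enqueue [1,6]
  #15 pop 1: in=⊤ → ⊤ (no change)
  #16 pop 6: in=⊤ → + (no change)

Fixpoint:
  val[0] = ⊤
  val[1] = ⊤
  val[2] = ⊤
  val[3] = ⊤
  val[4] = ⊤
  val[5] = ⊤
  val[6] = +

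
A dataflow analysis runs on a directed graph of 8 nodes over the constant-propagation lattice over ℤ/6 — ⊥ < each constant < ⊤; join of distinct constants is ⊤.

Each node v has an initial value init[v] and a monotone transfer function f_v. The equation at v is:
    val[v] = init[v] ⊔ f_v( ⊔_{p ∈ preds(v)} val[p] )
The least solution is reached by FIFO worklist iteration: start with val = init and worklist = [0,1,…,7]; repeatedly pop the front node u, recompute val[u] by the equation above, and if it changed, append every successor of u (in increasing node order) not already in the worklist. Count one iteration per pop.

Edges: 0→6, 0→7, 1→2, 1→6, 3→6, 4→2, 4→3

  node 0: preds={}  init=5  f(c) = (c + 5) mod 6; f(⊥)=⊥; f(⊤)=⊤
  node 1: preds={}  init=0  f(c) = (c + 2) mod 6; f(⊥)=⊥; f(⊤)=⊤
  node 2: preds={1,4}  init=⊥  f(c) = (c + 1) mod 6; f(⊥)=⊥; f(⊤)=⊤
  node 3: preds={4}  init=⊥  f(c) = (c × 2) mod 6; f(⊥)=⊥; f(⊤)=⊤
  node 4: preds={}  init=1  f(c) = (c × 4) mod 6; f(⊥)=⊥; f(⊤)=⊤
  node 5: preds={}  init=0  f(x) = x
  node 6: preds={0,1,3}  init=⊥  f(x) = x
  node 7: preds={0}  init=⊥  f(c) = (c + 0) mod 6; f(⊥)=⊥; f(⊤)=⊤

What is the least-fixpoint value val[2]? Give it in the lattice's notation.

⊤

Trace (8 dequeues):
  [1] u=0 | in ⊥ | out 5 | ==
  [2] u=1 | in ⊥ | out 0 | ==
  [3] u=2 | in ⊤ | out ⊤ | prev ⊥ | push {}
  [4] u=3 | in 1 | out 2 | prev ⊥ | push {}
  [5] u=4 | in ⊥ | out 1 | ==
  [6] u=5 | in ⊥ | out 0 | ==
  [7] u=6 | in ⊤ | out ⊤ | prev ⊥ | push {}
  [8] u=7 | in 5 | out 5 | prev ⊥ | push {}

Converged values:
  [0] 5
  [1] 0
  [2] ⊤
  [3] 2
  [4] 1
  [5] 0
  [6] ⊤
  [7] 5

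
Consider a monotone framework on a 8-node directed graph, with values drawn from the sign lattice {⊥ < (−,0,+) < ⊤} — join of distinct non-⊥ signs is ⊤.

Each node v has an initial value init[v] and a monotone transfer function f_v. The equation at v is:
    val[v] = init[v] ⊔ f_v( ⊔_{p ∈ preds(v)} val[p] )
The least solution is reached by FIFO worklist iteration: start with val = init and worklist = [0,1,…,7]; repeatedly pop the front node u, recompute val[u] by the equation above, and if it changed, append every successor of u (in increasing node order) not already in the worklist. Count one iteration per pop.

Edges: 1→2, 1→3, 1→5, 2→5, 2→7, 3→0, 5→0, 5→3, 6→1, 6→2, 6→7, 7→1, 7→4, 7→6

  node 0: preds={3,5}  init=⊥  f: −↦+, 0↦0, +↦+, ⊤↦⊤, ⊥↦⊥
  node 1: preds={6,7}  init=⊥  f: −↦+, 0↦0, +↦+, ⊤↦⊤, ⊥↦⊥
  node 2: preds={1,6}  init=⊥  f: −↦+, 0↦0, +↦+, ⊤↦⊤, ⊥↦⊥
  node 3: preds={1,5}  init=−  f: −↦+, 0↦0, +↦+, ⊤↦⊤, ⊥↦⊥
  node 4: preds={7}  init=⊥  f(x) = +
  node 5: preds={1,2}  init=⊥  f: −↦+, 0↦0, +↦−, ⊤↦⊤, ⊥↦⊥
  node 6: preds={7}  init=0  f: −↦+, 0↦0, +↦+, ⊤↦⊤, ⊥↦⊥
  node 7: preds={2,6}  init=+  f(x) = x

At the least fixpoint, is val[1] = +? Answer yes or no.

Trace (14 dequeues):
  [1] u=0 | in − | out + | prev ⊥ | push {}
  [2] u=1 | in ⊤ | out ⊤ | prev ⊥ | push {}
  [3] u=2 | in ⊤ | out ⊤ | prev ⊥ | push {}
  [4] u=3 | in ⊤ | out ⊤ | prev − | push {0}
  [5] u=4 | in + | out + | prev ⊥ | push {}
  [6] u=5 | in ⊤ | out ⊤ | prev ⊥ | push {3}
  [7] u=6 | in + | out ⊤ | prev 0 | push {1,2}
  [8] u=7 | in ⊤ | out ⊤ | prev + | push {4,6}
  [9] u=0 | in ⊤ | out ⊤ | prev + | push {}
  [10] u=3 | in ⊤ | out ⊤ | ==
  [11] u=1 | in ⊤ | out ⊤ | ==
  [12] u=2 | in ⊤ | out ⊤ | ==
  [13] u=4 | in ⊤ | out + | ==
  [14] u=6 | in ⊤ | out ⊤ | ==

Converged values:
  [0] ⊤
  [1] ⊤
  [2] ⊤
  [3] ⊤
  [4] +
  [5] ⊤
  [6] ⊤
  [7] ⊤

no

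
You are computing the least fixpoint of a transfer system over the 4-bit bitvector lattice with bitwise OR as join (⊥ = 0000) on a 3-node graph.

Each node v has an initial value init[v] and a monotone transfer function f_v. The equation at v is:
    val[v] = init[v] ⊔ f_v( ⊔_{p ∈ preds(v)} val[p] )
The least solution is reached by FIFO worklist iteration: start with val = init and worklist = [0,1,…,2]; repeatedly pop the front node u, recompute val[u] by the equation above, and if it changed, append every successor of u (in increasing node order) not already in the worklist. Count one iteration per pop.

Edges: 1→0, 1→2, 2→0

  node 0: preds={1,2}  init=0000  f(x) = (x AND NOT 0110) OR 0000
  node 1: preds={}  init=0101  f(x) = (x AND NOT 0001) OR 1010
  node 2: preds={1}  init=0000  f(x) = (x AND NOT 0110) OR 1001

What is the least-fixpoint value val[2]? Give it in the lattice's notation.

Trace (4 dequeues):
  [1] u=0 | in 0101 | out 0001 | prev 0000 | push {}
  [2] u=1 | in 0000 | out 1111 | prev 0101 | push {0}
  [3] u=2 | in 1111 | out 1001 | prev 0000 | push {}
  [4] u=0 | in 1111 | out 1001 | prev 0001 | push {}

Converged values:
  [0] 1001
  [1] 1111
  [2] 1001

1001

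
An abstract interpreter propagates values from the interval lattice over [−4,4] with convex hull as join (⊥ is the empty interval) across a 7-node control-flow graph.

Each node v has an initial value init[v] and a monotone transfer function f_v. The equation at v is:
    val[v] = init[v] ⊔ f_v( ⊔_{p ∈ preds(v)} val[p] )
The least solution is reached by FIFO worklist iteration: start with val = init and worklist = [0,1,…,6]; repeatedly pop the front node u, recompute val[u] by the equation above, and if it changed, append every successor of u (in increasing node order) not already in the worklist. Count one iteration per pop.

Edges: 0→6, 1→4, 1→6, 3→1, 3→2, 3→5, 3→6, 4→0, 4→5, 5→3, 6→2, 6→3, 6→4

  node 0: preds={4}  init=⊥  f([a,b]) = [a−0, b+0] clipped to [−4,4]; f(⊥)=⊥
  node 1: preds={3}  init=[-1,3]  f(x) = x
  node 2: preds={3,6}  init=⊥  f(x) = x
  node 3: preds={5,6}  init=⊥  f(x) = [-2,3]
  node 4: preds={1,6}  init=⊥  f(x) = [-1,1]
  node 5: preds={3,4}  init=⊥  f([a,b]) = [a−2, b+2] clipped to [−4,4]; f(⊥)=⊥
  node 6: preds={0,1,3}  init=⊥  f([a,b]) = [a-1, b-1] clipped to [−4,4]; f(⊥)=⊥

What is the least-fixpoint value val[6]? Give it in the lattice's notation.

[-3,2]

Iteration log — 13 steps:
  step 1. node 0  ⊔preds=⊥  new=⊥  stable
  step 2. node 1  ⊔preds=⊥  new=[-1,3]  stable
  step 3. node 2  ⊔preds=⊥  new=⊥  stable
  step 4. node 3  ⊔preds=⊥  new=[-2,3]  old=⊥  +wl: 1,2
  step 5. node 4  ⊔preds=[-1,3]  new=[-1,1]  old=⊥  +wl: 0
  step 6. node 5  ⊔preds=[-2,3]  new=[-4,4]  old=⊥  +wl: 3
  step 7. node 6  ⊔preds=[-2,3]  new=[-3,2]  old=⊥  +wl: 4
  step 8. node 1  ⊔preds=[-2,3]  new=[-2,3]  old=[-1,3]  +wl: 6
  step 9. node 2  ⊔preds=[-3,3]  new=[-3,3]  old=⊥  +wl: 
  step 10. node 0  ⊔preds=[-1,1]  new=[-1,1]  old=⊥  +wl: 
  step 11. node 3  ⊔preds=[-4,4]  new=[-2,3]  stable
  step 12. node 4  ⊔preds=[-3,3]  new=[-1,1]  stable
  step 13. node 6  ⊔preds=[-2,3]  new=[-3,2]  stable

Least fixpoint reached:
  node 0: [-1,1]
  node 1: [-2,3]
  node 2: [-3,3]
  node 3: [-2,3]
  node 4: [-1,1]
  node 5: [-4,4]
  node 6: [-3,2]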